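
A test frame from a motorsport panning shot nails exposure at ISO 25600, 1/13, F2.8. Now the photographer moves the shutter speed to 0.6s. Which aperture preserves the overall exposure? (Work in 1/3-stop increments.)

Shutter speed: 1/13 → 1/10 → 1/8 → 1/6 → 1/5 → 1/4 → 0.3 → 0.4 → 0.5 → 0.6 — 3 stops longer (brighter).
Need 3 stops darker from the aperture: f/2.8 → f/3.2 → f/3.5 → f/4 → f/4.5 → f/5 → f/5.6 → f/6.3 → f/7.1 → f/8.

f/8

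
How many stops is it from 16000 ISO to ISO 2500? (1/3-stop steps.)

16000 → 12800 → 10000 → 8000 → 6400 → 5000 → 4000 → 3200 → 2500 — count the steps: 8 third-stops = 2 2/3 stops.

2 2/3 stops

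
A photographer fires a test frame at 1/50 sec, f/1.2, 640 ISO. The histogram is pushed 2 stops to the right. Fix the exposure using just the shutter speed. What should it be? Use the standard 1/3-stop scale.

1/200s

Overexposed by 2 stops → need 2 stops darker.
Shutter speed: 1/50 → 1/60 → 1/80 → 1/100 → 1/125 → 1/160 → 1/200.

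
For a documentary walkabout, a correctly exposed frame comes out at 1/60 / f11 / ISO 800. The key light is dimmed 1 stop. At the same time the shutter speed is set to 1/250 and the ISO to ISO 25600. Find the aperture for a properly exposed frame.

Scene light: 1 stop darker.
Shutter speed: 1/60 → 1/125 → 1/250 — 2 stops shorter (darker).
ISO: 800 → 1600 → 3200 → 6400 → 12800 → 25600 — 5 stops higher (brighter).
Net so far: 2 stops brighter. Aperture: f/11 → f/16 → f/22.

f/22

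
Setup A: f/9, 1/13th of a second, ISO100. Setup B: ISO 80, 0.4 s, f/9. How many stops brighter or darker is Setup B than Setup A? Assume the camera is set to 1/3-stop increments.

2 stops brighter

Aperture: unchanged.
Shutter speed: 1/13 → 1/10 → 1/8 → 1/6 → 1/5 → 1/4 → 0.3 → 0.4 — 2 1/3 stops longer (brighter).
ISO: 100 → 80 — 1/3 stop lower (darker).
Net: +2 1/3 −1/3 = +2 stops.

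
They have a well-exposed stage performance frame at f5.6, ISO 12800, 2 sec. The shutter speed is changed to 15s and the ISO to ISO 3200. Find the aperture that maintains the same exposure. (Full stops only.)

f/8

Shutter speed: 2 → 4 → 8 → 15 — 3 stops slower (brighter).
ISO: 12800 → 6400 → 3200 — 2 stops lower (darker).
Net change so far: 1 stop brighter. Offset with the aperture: f/5.6 → f/8.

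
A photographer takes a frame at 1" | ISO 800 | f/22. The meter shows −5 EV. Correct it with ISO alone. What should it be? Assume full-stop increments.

Underexposed by 5 stops → need 5 stops brighter.
ISO: 800 → 1600 → 3200 → 6400 → 12800 → 25600.

ISO 25600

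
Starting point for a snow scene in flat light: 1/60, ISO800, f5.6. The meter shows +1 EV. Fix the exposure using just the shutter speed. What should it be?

1/125s

Overexposed by 1 stop → need 1 stop darker.
Shutter speed: 1/60 → 1/125.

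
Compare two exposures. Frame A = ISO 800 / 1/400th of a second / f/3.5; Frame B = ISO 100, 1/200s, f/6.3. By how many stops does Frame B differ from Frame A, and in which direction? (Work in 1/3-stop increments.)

Aperture: f/3.5 → f/4 → f/4.5 → f/5 → f/5.6 → f/6.3 — 1 2/3 stops narrower (darker).
Shutter speed: 1/400 → 1/320 → 1/250 → 1/200 — 1 stop slower (brighter).
ISO: 800 → 640 → 500 → 400 → 320 → 250 → 200 → 160 → 125 → 100 — 3 stops lower (darker).
Net: −1 2/3 +1 −3 = −3 2/3 stops.

3 2/3 stops darker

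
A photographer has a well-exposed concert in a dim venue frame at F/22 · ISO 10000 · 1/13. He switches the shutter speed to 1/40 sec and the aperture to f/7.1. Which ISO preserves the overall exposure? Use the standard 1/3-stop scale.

ISO 3200

Shutter speed: 1/13 → 1/15 → 1/20 → 1/25 → 1/30 → 1/40 — 1 2/3 stops faster (darker).
Aperture: f/22 → f/20 → f/18 → f/16 → f/14 → f/13 → f/11 → f/10 → f/9 → f/8 → f/7.1 — 3 1/3 stops larger aperture (brighter).
Net change so far: 1 2/3 stops brighter. Offset with the ISO: 10000 → 8000 → 6400 → 5000 → 4000 → 3200.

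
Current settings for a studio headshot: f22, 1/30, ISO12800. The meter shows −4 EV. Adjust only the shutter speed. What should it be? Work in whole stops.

1/2s

Underexposed by 4 stops → need 4 stops brighter.
Shutter speed: 1/30 → 1/15 → 1/8 → 1/4 → 1/2.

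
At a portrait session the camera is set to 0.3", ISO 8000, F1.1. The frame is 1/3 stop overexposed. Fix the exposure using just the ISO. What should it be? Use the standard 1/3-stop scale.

ISO 6400

Overexposed by 1/3 stop → need 1/3 stop darker.
ISO: 8000 → 6400.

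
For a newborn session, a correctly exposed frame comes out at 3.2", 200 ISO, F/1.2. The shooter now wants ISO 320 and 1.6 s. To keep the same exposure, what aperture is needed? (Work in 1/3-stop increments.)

f/1.1

ISO: 200 → 250 → 320 — 2/3 stop higher (brighter).
Shutter speed: 3.2 → 2.5 → 2 → 1.6 — 1 stop faster (darker).
Net change so far: 1/3 stop darker. Offset with the aperture: f/1.2 → f/1.1.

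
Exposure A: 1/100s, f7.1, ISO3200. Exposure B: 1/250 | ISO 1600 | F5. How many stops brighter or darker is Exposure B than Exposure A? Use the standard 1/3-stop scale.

1 1/3 stops darker

Aperture: f/7.1 → f/6.3 → f/5.6 → f/5 — 1 stop opened up (brighter).
Shutter speed: 1/100 → 1/125 → 1/160 → 1/200 → 1/250 — 1 1/3 stops faster (darker).
ISO: 3200 → 2500 → 2000 → 1600 — 1 stop dropped (darker).
Net: +1 −1 1/3 −1 = −1 1/3 stops.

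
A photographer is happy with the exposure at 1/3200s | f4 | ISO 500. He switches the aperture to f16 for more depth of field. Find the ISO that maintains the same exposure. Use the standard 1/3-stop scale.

Aperture: f/4 → f/4.5 → f/5 → f/5.6 → f/6.3 → f/7.1 → f/8 → f/9 → f/10 → f/11 → f/13 → f/14 → f/16 — 4 stops narrower (darker).
Need 4 stops brighter from the ISO: 500 → 640 → 800 → 1000 → 1250 → 1600 → 2000 → 2500 → 3200 → 4000 → 5000 → 6400 → 8000.

ISO 8000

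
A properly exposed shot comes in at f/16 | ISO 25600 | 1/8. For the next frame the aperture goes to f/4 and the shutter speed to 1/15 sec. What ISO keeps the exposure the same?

ISO 3200

Aperture: f/16 → f/11 → f/8 → f/5.6 → f/4 — 4 stops wider (brighter).
Shutter speed: 1/8 → 1/15 — 1 stop shorter (darker).
Net change so far: 3 stops brighter. Offset with the ISO: 25600 → 12800 → 6400 → 3200.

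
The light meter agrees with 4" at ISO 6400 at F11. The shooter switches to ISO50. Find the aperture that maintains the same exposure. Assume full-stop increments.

f/1.0

ISO: 6400 → 3200 → 1600 → 800 → 400 → 200 → 100 → 50 — 7 stops lower (darker).
Need 7 stops brighter from the aperture: f/11 → f/8 → f/5.6 → f/4 → f/2.8 → f/2 → f/1.4 → f/1.0.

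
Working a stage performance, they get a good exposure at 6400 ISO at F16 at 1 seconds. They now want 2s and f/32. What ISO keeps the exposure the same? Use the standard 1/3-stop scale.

Shutter speed: 1 → 1.3 → 1.6 → 2 — 1 stop longer (brighter).
Aperture: f/16 → f/18 → f/20 → f/22 → f/25 → f/29 → f/32 — 2 stops narrower (darker).
Net change so far: 1 stop darker. Offset with the ISO: 6400 → 8000 → 10000 → 12800.

ISO 12800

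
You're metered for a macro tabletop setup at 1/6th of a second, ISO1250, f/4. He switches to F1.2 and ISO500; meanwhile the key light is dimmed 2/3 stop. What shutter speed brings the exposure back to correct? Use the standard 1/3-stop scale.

Scene light: 2/3 stop darker.
Aperture: f/4 → f/3.5 → f/3.2 → f/2.8 → f/2.5 → f/2.2 → f/2 → f/1.8 → f/1.6 → f/1.4 → f/1.2 — 3 1/3 stops opened up (brighter).
ISO: 1250 → 1000 → 800 → 640 → 500 — 1 1/3 stops dropped (darker).
Net so far: 1 1/3 stops brighter. Shutter speed: 1/6 → 1/8 → 1/10 → 1/13 → 1/15.

1/15s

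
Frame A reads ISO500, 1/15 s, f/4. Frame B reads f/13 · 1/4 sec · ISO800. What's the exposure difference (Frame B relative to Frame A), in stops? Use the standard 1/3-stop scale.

2/3 stop darker

Aperture: f/4 → f/4.5 → f/5 → f/5.6 → f/6.3 → f/7.1 → f/8 → f/9 → f/10 → f/11 → f/13 — 3 1/3 stops smaller aperture (darker).
Shutter speed: 1/15 → 1/13 → 1/10 → 1/8 → 1/6 → 1/5 → 1/4 — 2 stops slower (brighter).
ISO: 500 → 640 → 800 — 2/3 stop raised (brighter).
Net: −3 1/3 +2 +2/3 = −2/3 stops.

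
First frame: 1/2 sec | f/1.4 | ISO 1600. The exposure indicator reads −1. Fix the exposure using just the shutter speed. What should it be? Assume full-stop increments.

1 s

Underexposed by 1 stop → need 1 stop brighter.
Shutter speed: 1/2 → 1.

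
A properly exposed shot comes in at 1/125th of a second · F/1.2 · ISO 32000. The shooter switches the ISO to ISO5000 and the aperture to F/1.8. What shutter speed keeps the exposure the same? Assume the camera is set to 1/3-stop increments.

1/10s

ISO: 32000 → 25600 → 20000 → 16000 → 12800 → 10000 → 8000 → 6400 → 5000 — 2 2/3 stops dropped (darker).
Aperture: f/1.2 → f/1.4 → f/1.6 → f/1.8 — 1 stop stopped down (darker).
Net change so far: 3 2/3 stops darker. Offset with the shutter speed: 1/125 → 1/100 → 1/80 → 1/60 → 1/50 → 1/40 → 1/30 → 1/25 → 1/20 → 1/15 → 1/13 → 1/10.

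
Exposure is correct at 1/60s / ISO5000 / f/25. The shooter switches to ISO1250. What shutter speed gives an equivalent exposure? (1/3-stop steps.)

1/15s

ISO: 5000 → 4000 → 3200 → 2500 → 2000 → 1600 → 1250 — 2 stops dropped (darker).
Need 2 stops brighter from the shutter speed: 1/60 → 1/50 → 1/40 → 1/30 → 1/25 → 1/20 → 1/15.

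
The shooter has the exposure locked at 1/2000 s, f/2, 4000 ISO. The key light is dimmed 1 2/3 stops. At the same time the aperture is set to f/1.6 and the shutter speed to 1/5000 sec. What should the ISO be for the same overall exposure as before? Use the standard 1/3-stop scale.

Scene light: 1 2/3 stops darker.
Aperture: f/2 → f/1.8 → f/1.6 — 2/3 stop wider (brighter).
Shutter speed: 1/2000 → 1/2500 → 1/3200 → 1/4000 → 1/5000 — 1 1/3 stops shorter (darker).
Net so far: 2 1/3 stops darker. ISO: 4000 → 5000 → 6400 → 8000 → 10000 → 12800 → 16000 → 20000.

ISO 20000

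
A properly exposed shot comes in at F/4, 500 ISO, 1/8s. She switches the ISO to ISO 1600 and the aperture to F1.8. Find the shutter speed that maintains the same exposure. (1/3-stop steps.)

ISO: 500 → 640 → 800 → 1000 → 1250 → 1600 — 1 2/3 stops raised (brighter).
Aperture: f/4 → f/3.5 → f/3.2 → f/2.8 → f/2.5 → f/2.2 → f/2 → f/1.8 — 2 1/3 stops opened up (brighter).
Net change so far: 4 stops brighter. Offset with the shutter speed: 1/8 → 1/10 → 1/13 → 1/15 → 1/20 → 1/25 → 1/30 → 1/40 → 1/50 → 1/60 → 1/80 → 1/100 → 1/125.

1/125s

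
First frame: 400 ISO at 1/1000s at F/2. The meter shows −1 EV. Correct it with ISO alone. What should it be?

ISO 800

Underexposed by 1 stop → need 1 stop brighter.
ISO: 400 → 800.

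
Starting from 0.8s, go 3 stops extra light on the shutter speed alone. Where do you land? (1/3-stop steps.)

Shutter speed: 0.8 → 1 → 1.3 → 1.6 → 2 → 2.5 → 3.2 → 4 → 5 → 6 — 3 stops slower (brighter).

6 s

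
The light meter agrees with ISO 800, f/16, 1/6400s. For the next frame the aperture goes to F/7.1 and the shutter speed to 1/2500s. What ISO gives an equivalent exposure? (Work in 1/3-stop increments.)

Aperture: f/16 → f/14 → f/13 → f/11 → f/10 → f/9 → f/8 → f/7.1 — 2 1/3 stops wider (brighter).
Shutter speed: 1/6400 → 1/5000 → 1/4000 → 1/3200 → 1/2500 — 1 1/3 stops slower (brighter).
Net change so far: 3 2/3 stops brighter. Offset with the ISO: 800 → 640 → 500 → 400 → 320 → 250 → 200 → 160 → 125 → 100 → 80 → 64.

ISO 64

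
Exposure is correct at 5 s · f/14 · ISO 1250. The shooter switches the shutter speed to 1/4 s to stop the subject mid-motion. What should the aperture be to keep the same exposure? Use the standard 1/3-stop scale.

Shutter speed: 5 → 4 → 3.2 → 2.5 → 2 → 1.6 → 1.3 → 1 → 0.8 → 0.6 → 0.5 → 0.4 → 0.3 → 1/4 — 4 1/3 stops shorter (darker).
Need 4 1/3 stops brighter from the aperture: f/14 → f/13 → f/11 → f/10 → f/9 → f/8 → f/7.1 → f/6.3 → f/5.6 → f/5 → f/4.5 → f/4 → f/3.5 → f/3.2.

f/3.2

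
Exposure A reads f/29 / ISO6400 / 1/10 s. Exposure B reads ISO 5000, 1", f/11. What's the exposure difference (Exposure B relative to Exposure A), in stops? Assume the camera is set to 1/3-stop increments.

5 2/3 stops brighter

Aperture: f/29 → f/25 → f/22 → f/20 → f/18 → f/16 → f/14 → f/13 → f/11 — 2 2/3 stops wider (brighter).
Shutter speed: 1/10 → 1/8 → 1/6 → 1/5 → 1/4 → 0.3 → 0.4 → 0.5 → 0.6 → 0.8 → 1 — 3 1/3 stops slower (brighter).
ISO: 6400 → 5000 — 1/3 stop lower (darker).
Net: +2 2/3 +3 1/3 −1/3 = +5 2/3 stops.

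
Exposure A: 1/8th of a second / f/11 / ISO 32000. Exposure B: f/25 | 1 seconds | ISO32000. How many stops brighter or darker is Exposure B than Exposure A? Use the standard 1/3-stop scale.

2/3 stop brighter

Aperture: f/11 → f/13 → f/14 → f/16 → f/18 → f/20 → f/22 → f/25 — 2 1/3 stops narrower (darker).
Shutter speed: 1/8 → 1/6 → 1/5 → 1/4 → 0.3 → 0.4 → 0.5 → 0.6 → 0.8 → 1 — 3 stops slower (brighter).
ISO: unchanged.
Net: −2 1/3 +3 = +2/3 stops.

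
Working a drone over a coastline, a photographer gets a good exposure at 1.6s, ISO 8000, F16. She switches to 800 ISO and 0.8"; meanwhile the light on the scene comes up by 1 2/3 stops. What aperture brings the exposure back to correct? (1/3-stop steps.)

Scene light: 1 2/3 stops brighter.
ISO: 8000 → 6400 → 5000 → 4000 → 3200 → 2500 → 2000 → 1600 → 1250 → 1000 → 800 — 3 1/3 stops lower (darker).
Shutter speed: 1.6 → 1.3 → 1 → 0.8 — 1 stop shorter (darker).
Net so far: 2 2/3 stops darker. Aperture: f/16 → f/14 → f/13 → f/11 → f/10 → f/9 → f/8 → f/7.1 → f/6.3.

f/6.3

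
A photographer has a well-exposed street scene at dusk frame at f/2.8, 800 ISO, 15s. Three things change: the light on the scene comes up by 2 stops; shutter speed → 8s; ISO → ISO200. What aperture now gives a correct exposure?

f/2

Scene light: 2 stops brighter.
Shutter speed: 15 → 8 — 1 stop faster (darker).
ISO: 800 → 400 → 200 — 2 stops lower (darker).
Net so far: 1 stop darker. Aperture: f/2.8 → f/2.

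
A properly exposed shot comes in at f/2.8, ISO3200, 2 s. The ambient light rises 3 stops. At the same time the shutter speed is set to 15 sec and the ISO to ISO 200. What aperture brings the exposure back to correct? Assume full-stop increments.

Scene light: 3 stops brighter.
Shutter speed: 2 → 4 → 8 → 15 — 3 stops longer (brighter).
ISO: 3200 → 1600 → 800 → 400 → 200 — 4 stops lower (darker).
Net so far: 2 stops brighter. Aperture: f/2.8 → f/4 → f/5.6.

f/5.6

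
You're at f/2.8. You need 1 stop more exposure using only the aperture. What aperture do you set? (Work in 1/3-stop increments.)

Aperture: f/2.8 → f/2.5 → f/2.2 → f/2 — 1 stop wider (brighter).

f/2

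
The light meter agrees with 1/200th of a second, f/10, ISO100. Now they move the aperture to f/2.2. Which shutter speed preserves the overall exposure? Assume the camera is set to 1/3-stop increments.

Aperture: f/10 → f/9 → f/8 → f/7.1 → f/6.3 → f/5.6 → f/5 → f/4.5 → f/4 → f/3.5 → f/3.2 → f/2.8 → f/2.5 → f/2.2 — 4 1/3 stops opened up (brighter).
Need 4 1/3 stops darker from the shutter speed: 1/200 → 1/250 → 1/320 → 1/400 → 1/500 → 1/640 → 1/800 → 1/1000 → 1/1250 → 1/1600 → 1/2000 → 1/2500 → 1/3200 → 1/4000.

1/4000s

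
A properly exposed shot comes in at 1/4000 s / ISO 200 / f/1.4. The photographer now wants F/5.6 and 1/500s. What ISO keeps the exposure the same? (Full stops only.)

ISO 400

Aperture: f/1.4 → f/2 → f/2.8 → f/4 → f/5.6 — 4 stops stopped down (darker).
Shutter speed: 1/4000 → 1/2000 → 1/1000 → 1/500 — 3 stops slower (brighter).
Net change so far: 1 stop darker. Offset with the ISO: 200 → 400.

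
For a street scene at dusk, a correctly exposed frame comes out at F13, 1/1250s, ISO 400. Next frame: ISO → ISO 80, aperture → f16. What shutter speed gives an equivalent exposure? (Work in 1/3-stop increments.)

1/160s

ISO: 400 → 320 → 250 → 200 → 160 → 125 → 100 → 80 — 2 1/3 stops lower (darker).
Aperture: f/13 → f/14 → f/16 — 2/3 stop narrower (darker).
Net change so far: 3 stops darker. Offset with the shutter speed: 1/1250 → 1/1000 → 1/800 → 1/640 → 1/500 → 1/400 → 1/320 → 1/250 → 1/200 → 1/160.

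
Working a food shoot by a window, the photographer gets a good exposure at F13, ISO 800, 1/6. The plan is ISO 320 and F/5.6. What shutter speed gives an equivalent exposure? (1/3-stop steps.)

ISO: 800 → 640 → 500 → 400 → 320 — 1 1/3 stops dropped (darker).
Aperture: f/13 → f/11 → f/10 → f/9 → f/8 → f/7.1 → f/6.3 → f/5.6 — 2 1/3 stops larger aperture (brighter).
Net change so far: 1 stop brighter. Offset with the shutter speed: 1/6 → 1/8 → 1/10 → 1/13.

1/13s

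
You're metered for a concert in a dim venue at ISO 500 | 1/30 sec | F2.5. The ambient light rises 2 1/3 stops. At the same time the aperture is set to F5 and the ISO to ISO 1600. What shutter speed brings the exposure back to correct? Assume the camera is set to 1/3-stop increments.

1/125s

Scene light: 2 1/3 stops brighter.
Aperture: f/2.5 → f/2.8 → f/3.2 → f/3.5 → f/4 → f/4.5 → f/5 — 2 stops stopped down (darker).
ISO: 500 → 640 → 800 → 1000 → 1250 → 1600 — 1 2/3 stops raised (brighter).
Net so far: 2 stops brighter. Shutter speed: 1/30 → 1/40 → 1/50 → 1/60 → 1/80 → 1/100 → 1/125.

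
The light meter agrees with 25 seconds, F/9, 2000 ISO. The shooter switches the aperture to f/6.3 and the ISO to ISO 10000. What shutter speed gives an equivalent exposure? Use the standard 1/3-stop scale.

Aperture: f/9 → f/8 → f/7.1 → f/6.3 — 1 stop larger aperture (brighter).
ISO: 2000 → 2500 → 3200 → 4000 → 5000 → 6400 → 8000 → 10000 — 2 1/3 stops higher (brighter).
Net change so far: 3 1/3 stops brighter. Offset with the shutter speed: 25 → 20 → 15 → 13 → 10 → 8 → 6 → 5 → 4 → 3.2 → 2.5.

2.5 s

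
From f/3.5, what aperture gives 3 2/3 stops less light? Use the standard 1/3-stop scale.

f/13

Aperture: f/3.5 → f/4 → f/4.5 → f/5 → f/5.6 → f/6.3 → f/7.1 → f/8 → f/9 → f/10 → f/11 → f/13 — 3 2/3 stops smaller aperture (darker).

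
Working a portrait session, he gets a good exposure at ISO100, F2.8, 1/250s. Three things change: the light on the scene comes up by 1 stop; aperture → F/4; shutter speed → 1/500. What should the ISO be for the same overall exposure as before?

ISO 200

Scene light: 1 stop brighter.
Aperture: f/2.8 → f/4 — 1 stop smaller aperture (darker).
Shutter speed: 1/250 → 1/500 — 1 stop faster (darker).
Net so far: 1 stop darker. ISO: 100 → 200.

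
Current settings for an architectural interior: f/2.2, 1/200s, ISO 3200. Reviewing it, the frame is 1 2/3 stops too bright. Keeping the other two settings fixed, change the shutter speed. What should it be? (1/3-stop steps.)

1/640s

Overexposed by 1 2/3 stops → need 1 2/3 stops darker.
Shutter speed: 1/200 → 1/250 → 1/320 → 1/400 → 1/500 → 1/640.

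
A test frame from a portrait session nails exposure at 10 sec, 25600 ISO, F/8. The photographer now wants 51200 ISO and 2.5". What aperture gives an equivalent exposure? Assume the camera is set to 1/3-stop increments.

ISO: 25600 → 32000 → 40000 → 51200 — 1 stop higher (brighter).
Shutter speed: 10 → 8 → 6 → 5 → 4 → 3.2 → 2.5 — 2 stops faster (darker).
Net change so far: 1 stop darker. Offset with the aperture: f/8 → f/7.1 → f/6.3 → f/5.6.

f/5.6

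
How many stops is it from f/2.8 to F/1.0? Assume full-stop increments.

3 stops

f/2.8 → f/2 → f/1.4 → f/1.0 — count the steps: 3 stops.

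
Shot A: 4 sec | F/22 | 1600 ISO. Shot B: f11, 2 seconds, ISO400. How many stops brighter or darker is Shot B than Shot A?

1 stop darker

Aperture: f/22 → f/16 → f/11 — 2 stops wider (brighter).
Shutter speed: 4 → 2 — 1 stop shorter (darker).
ISO: 1600 → 800 → 400 — 2 stops lower (darker).
Net: +2 −1 −2 = −1 stop.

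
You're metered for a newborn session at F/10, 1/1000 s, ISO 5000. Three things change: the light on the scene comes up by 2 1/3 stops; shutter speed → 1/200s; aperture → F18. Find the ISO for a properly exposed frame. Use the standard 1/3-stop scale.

ISO 640

Scene light: 2 1/3 stops brighter.
Shutter speed: 1/1000 → 1/800 → 1/640 → 1/500 → 1/400 → 1/320 → 1/250 → 1/200 — 2 1/3 stops longer (brighter).
Aperture: f/10 → f/11 → f/13 → f/14 → f/16 → f/18 — 1 2/3 stops stopped down (darker).
Net so far: 3 stops brighter. ISO: 5000 → 4000 → 3200 → 2500 → 2000 → 1600 → 1250 → 1000 → 800 → 640.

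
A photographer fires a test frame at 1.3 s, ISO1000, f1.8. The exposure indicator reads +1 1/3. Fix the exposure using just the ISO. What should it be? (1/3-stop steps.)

ISO 400

Overexposed by 1 1/3 stops → need 1 1/3 stops darker.
ISO: 1000 → 800 → 640 → 500 → 400.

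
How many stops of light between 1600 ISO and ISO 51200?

1600 → 3200 → 6400 → 12800 → 25600 → 51200 — count the steps: 5 stops.

5 stops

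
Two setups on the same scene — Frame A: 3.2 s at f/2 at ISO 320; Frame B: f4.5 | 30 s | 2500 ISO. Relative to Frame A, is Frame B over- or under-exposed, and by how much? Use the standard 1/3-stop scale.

4 stops brighter

Aperture: f/2 → f/2.2 → f/2.5 → f/2.8 → f/3.2 → f/3.5 → f/4 → f/4.5 — 2 1/3 stops narrower (darker).
Shutter speed: 3.2 → 4 → 5 → 6 → 8 → 10 → 13 → 15 → 20 → 25 → 30 — 3 1/3 stops slower (brighter).
ISO: 320 → 400 → 500 → 640 → 800 → 1000 → 1250 → 1600 → 2000 → 2500 — 3 stops higher (brighter).
Net: −2 1/3 +3 1/3 +3 = +4 stops.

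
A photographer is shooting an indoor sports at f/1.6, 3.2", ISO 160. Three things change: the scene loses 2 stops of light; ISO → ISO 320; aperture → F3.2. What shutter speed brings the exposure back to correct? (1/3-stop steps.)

25 s

Scene light: 2 stops darker.
ISO: 160 → 200 → 250 → 320 — 1 stop higher (brighter).
Aperture: f/1.6 → f/1.8 → f/2 → f/2.2 → f/2.5 → f/2.8 → f/3.2 — 2 stops narrower (darker).
Net so far: 3 stops darker. Shutter speed: 3.2 → 4 → 5 → 6 → 8 → 10 → 13 → 15 → 20 → 25.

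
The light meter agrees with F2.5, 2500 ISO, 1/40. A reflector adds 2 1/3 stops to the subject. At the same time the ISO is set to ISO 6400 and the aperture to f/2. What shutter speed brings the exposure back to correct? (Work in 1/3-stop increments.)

Scene light: 2 1/3 stops brighter.
ISO: 2500 → 3200 → 4000 → 5000 → 6400 — 1 1/3 stops higher (brighter).
Aperture: f/2.5 → f/2.2 → f/2 — 2/3 stop wider (brighter).
Net so far: 4 1/3 stops brighter. Shutter speed: 1/40 → 1/50 → 1/60 → 1/80 → 1/100 → 1/125 → 1/160 → 1/200 → 1/250 → 1/320 → 1/400 → 1/500 → 1/640 → 1/800.

1/800s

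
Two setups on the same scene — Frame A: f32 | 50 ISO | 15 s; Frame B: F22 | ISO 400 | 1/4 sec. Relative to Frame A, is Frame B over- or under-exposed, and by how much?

2 stops darker

Aperture: f/32 → f/22 — 1 stop wider (brighter).
Shutter speed: 15 → 8 → 4 → 2 → 1 → 1/2 → 1/4 — 6 stops faster (darker).
ISO: 50 → 100 → 200 → 400 — 3 stops higher (brighter).
Net: +1 −6 +3 = −2 stops.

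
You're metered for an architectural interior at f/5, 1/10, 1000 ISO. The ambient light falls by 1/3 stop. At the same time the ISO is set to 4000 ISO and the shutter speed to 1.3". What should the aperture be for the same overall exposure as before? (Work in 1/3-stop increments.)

f/32

Scene light: 1/3 stop darker.
ISO: 1000 → 1250 → 1600 → 2000 → 2500 → 3200 → 4000 — 2 stops raised (brighter).
Shutter speed: 1/10 → 1/8 → 1/6 → 1/5 → 1/4 → 0.3 → 0.4 → 0.5 → 0.6 → 0.8 → 1 → 1.3 — 3 2/3 stops longer (brighter).
Net so far: 5 1/3 stops brighter. Aperture: f/5 → f/5.6 → f/6.3 → f/7.1 → f/8 → f/9 → f/10 → f/11 → f/13 → f/14 → f/16 → f/18 → f/20 → f/22 → f/25 → f/29 → f/32.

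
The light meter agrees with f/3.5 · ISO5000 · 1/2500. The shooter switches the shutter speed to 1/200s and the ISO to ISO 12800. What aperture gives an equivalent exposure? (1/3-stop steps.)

Shutter speed: 1/2500 → 1/2000 → 1/1600 → 1/1250 → 1/1000 → 1/800 → 1/640 → 1/500 → 1/400 → 1/320 → 1/250 → 1/200 — 3 2/3 stops slower (brighter).
ISO: 5000 → 6400 → 8000 → 10000 → 12800 — 1 1/3 stops higher (brighter).
Net change so far: 5 stops brighter. Offset with the aperture: f/3.5 → f/4 → f/4.5 → f/5 → f/5.6 → f/6.3 → f/7.1 → f/8 → f/9 → f/10 → f/11 → f/13 → f/14 → f/16 → f/18 → f/20.

f/20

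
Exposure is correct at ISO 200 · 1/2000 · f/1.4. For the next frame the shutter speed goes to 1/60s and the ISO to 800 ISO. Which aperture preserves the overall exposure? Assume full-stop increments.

f/16

Shutter speed: 1/2000 → 1/1000 → 1/500 → 1/250 → 1/125 → 1/60 — 5 stops slower (brighter).
ISO: 200 → 400 → 800 — 2 stops higher (brighter).
Net change so far: 7 stops brighter. Offset with the aperture: f/1.4 → f/2 → f/2.8 → f/4 → f/5.6 → f/8 → f/11 → f/16.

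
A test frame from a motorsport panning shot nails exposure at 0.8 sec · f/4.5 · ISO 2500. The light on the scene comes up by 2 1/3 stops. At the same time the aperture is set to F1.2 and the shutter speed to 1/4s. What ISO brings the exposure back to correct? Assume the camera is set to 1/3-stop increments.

ISO 125

Scene light: 2 1/3 stops brighter.
Aperture: f/4.5 → f/4 → f/3.5 → f/3.2 → f/2.8 → f/2.5 → f/2.2 → f/2 → f/1.8 → f/1.6 → f/1.4 → f/1.2 — 3 2/3 stops wider (brighter).
Shutter speed: 0.8 → 0.6 → 0.5 → 0.4 → 0.3 → 1/4 — 1 2/3 stops faster (darker).
Net so far: 4 1/3 stops brighter. ISO: 2500 → 2000 → 1600 → 1250 → 1000 → 800 → 640 → 500 → 400 → 320 → 250 → 200 → 160 → 125.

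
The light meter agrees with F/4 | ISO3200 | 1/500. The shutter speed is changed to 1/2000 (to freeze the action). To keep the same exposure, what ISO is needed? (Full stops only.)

Shutter speed: 1/500 → 1/1000 → 1/2000 — 2 stops shorter (darker).
Need 2 stops brighter from the ISO: 3200 → 6400 → 12800.

ISO 12800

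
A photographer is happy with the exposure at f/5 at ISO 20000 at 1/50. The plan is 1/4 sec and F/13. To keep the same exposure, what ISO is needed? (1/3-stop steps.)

ISO 10000

Shutter speed: 1/50 → 1/40 → 1/30 → 1/25 → 1/20 → 1/15 → 1/13 → 1/10 → 1/8 → 1/6 → 1/5 → 1/4 — 3 2/3 stops slower (brighter).
Aperture: f/5 → f/5.6 → f/6.3 → f/7.1 → f/8 → f/9 → f/10 → f/11 → f/13 — 2 2/3 stops smaller aperture (darker).
Net change so far: 1 stop brighter. Offset with the ISO: 20000 → 16000 → 12800 → 10000.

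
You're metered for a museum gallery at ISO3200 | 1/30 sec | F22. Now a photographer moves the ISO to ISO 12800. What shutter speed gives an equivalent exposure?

1/125s

ISO: 3200 → 6400 → 12800 — 2 stops higher (brighter).
Need 2 stops darker from the shutter speed: 1/30 → 1/60 → 1/125.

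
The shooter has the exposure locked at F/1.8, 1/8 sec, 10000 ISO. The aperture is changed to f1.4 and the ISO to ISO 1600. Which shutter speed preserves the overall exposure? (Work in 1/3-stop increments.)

Aperture: f/1.8 → f/1.6 → f/1.4 — 2/3 stop larger aperture (brighter).
ISO: 10000 → 8000 → 6400 → 5000 → 4000 → 3200 → 2500 → 2000 → 1600 — 2 2/3 stops dropped (darker).
Net change so far: 2 stops darker. Offset with the shutter speed: 1/8 → 1/6 → 1/5 → 1/4 → 0.3 → 0.4 → 0.5.

0.5 s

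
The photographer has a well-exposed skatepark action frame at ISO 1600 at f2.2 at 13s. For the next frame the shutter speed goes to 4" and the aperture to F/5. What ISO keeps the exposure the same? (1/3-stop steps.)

ISO 25600

Shutter speed: 13 → 10 → 8 → 6 → 5 → 4 — 1 2/3 stops shorter (darker).
Aperture: f/2.2 → f/2.5 → f/2.8 → f/3.2 → f/3.5 → f/4 → f/4.5 → f/5 — 2 1/3 stops stopped down (darker).
Net change so far: 4 stops darker. Offset with the ISO: 1600 → 2000 → 2500 → 3200 → 4000 → 5000 → 6400 → 8000 → 10000 → 12800 → 16000 → 20000 → 25600.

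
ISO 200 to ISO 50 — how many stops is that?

2 stops

200 → 100 → 50 — count the steps: 2 stops.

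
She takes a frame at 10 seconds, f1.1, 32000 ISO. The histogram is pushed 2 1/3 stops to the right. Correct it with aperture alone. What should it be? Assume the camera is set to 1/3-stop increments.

Overexposed by 2 1/3 stops → need 2 1/3 stops darker.
Aperture: f/1.1 → f/1.2 → f/1.4 → f/1.6 → f/1.8 → f/2 → f/2.2 → f/2.5.

f/2.5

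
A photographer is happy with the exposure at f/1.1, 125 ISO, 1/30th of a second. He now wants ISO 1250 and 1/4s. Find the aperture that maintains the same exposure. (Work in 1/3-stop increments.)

ISO: 125 → 160 → 200 → 250 → 320 → 400 → 500 → 640 → 800 → 1000 → 1250 — 3 1/3 stops higher (brighter).
Shutter speed: 1/30 → 1/25 → 1/20 → 1/15 → 1/13 → 1/10 → 1/8 → 1/6 → 1/5 → 1/4 — 3 stops longer (brighter).
Net change so far: 6 1/3 stops brighter. Offset with the aperture: f/1.1 → f/1.2 → f/1.4 → f/1.6 → f/1.8 → f/2 → f/2.2 → f/2.5 → f/2.8 → f/3.2 → f/3.5 → f/4 → f/4.5 → f/5 → f/5.6 → f/6.3 → f/7.1 → f/8 → f/9 → f/10.

f/10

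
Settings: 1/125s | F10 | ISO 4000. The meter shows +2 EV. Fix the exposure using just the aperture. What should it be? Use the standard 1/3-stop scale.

Overexposed by 2 stops → need 2 stops darker.
Aperture: f/10 → f/11 → f/13 → f/14 → f/16 → f/18 → f/20.

f/20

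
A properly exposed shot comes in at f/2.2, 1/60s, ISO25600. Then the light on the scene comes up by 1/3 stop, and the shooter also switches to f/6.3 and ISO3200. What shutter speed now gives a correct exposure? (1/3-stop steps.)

Scene light: 1/3 stop brighter.
Aperture: f/2.2 → f/2.5 → f/2.8 → f/3.2 → f/3.5 → f/4 → f/4.5 → f/5 → f/5.6 → f/6.3 — 3 stops stopped down (darker).
ISO: 25600 → 20000 → 16000 → 12800 → 10000 → 8000 → 6400 → 5000 → 4000 → 3200 — 3 stops lower (darker).
Net so far: 5 2/3 stops darker. Shutter speed: 1/60 → 1/50 → 1/40 → 1/30 → 1/25 → 1/20 → 1/15 → 1/13 → 1/10 → 1/8 → 1/6 → 1/5 → 1/4 → 0.3 → 0.4 → 0.5 → 0.6 → 0.8.

0.8 s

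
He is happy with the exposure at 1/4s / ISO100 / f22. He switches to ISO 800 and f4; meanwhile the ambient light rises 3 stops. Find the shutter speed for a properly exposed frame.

Scene light: 3 stops brighter.
ISO: 100 → 200 → 400 → 800 — 3 stops higher (brighter).
Aperture: f/22 → f/16 → f/11 → f/8 → f/5.6 → f/4 — 5 stops opened up (brighter).
Net so far: 11 stops brighter. Shutter speed: 1/4 → 1/8 → 1/15 → 1/30 → 1/60 → 1/125 → 1/250 → 1/500 → 1/1000 → 1/2000 → 1/4000 → 1/8000.

1/8000s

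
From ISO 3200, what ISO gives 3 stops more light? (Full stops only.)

ISO: 3200 → 6400 → 12800 → 25600 — 3 stops raised (brighter).

ISO 25600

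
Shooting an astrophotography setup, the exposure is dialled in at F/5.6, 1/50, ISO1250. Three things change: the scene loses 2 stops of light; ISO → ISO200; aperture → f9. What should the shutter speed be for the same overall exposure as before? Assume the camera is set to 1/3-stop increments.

Scene light: 2 stops darker.
ISO: 1250 → 1000 → 800 → 640 → 500 → 400 → 320 → 250 → 200 — 2 2/3 stops dropped (darker).
Aperture: f/5.6 → f/6.3 → f/7.1 → f/8 → f/9 — 1 1/3 stops narrower (darker).
Net so far: 6 stops darker. Shutter speed: 1/50 → 1/40 → 1/30 → 1/25 → 1/20 → 1/15 → 1/13 → 1/10 → 1/8 → 1/6 → 1/5 → 1/4 → 0.3 → 0.4 → 0.5 → 0.6 → 0.8 → 1 → 1.3.

1.3 s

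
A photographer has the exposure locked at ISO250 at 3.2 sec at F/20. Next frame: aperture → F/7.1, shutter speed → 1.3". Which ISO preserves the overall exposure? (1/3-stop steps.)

Aperture: f/20 → f/18 → f/16 → f/14 → f/13 → f/11 → f/10 → f/9 → f/8 → f/7.1 — 3 stops larger aperture (brighter).
Shutter speed: 3.2 → 2.5 → 2 → 1.6 → 1.3 — 1 1/3 stops shorter (darker).
Net change so far: 1 2/3 stops brighter. Offset with the ISO: 250 → 200 → 160 → 125 → 100 → 80.

ISO 80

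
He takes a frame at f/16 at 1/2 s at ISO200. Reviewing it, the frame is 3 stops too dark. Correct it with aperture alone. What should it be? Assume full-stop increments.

f/5.6

Underexposed by 3 stops → need 3 stops brighter.
Aperture: f/16 → f/11 → f/8 → f/5.6.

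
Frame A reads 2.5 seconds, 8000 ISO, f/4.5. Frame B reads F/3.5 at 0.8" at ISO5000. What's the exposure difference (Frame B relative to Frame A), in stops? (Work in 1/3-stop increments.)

1 2/3 stops darker

Aperture: f/4.5 → f/4 → f/3.5 — 2/3 stop wider (brighter).
Shutter speed: 2.5 → 2 → 1.6 → 1.3 → 1 → 0.8 — 1 2/3 stops shorter (darker).
ISO: 8000 → 6400 → 5000 — 2/3 stop dropped (darker).
Net: +2/3 −1 2/3 −2/3 = −1 2/3 stops.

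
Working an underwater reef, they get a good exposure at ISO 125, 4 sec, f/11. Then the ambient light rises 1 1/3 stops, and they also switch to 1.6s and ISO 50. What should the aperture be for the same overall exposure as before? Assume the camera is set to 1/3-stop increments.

f/7.1

Scene light: 1 1/3 stops brighter.
Shutter speed: 4 → 3.2 → 2.5 → 2 → 1.6 — 1 1/3 stops shorter (darker).
ISO: 125 → 100 → 80 → 64 → 50 — 1 1/3 stops dropped (darker).
Net so far: 1 1/3 stops darker. Aperture: f/11 → f/10 → f/9 → f/8 → f/7.1.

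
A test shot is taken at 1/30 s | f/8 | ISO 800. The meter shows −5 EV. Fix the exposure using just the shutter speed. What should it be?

Underexposed by 5 stops → need 5 stops brighter.
Shutter speed: 1/30 → 1/15 → 1/8 → 1/4 → 1/2 → 1.

1 s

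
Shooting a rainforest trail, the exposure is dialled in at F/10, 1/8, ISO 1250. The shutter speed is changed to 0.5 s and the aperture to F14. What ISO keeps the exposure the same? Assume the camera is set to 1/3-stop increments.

ISO 640

Shutter speed: 1/8 → 1/6 → 1/5 → 1/4 → 0.3 → 0.4 → 0.5 — 2 stops slower (brighter).
Aperture: f/10 → f/11 → f/13 → f/14 — 1 stop stopped down (darker).
Net change so far: 1 stop brighter. Offset with the ISO: 1250 → 1000 → 800 → 640.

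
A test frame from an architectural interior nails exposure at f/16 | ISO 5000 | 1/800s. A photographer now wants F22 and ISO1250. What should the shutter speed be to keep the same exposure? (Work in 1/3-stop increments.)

1/100s

Aperture: f/16 → f/18 → f/20 → f/22 — 1 stop smaller aperture (darker).
ISO: 5000 → 4000 → 3200 → 2500 → 2000 → 1600 → 1250 — 2 stops lower (darker).
Net change so far: 3 stops darker. Offset with the shutter speed: 1/800 → 1/640 → 1/500 → 1/400 → 1/320 → 1/250 → 1/200 → 1/160 → 1/125 → 1/100.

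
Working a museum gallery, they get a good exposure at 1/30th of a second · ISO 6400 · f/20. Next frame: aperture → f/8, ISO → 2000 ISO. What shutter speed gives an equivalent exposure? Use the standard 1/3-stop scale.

1/60s

Aperture: f/20 → f/18 → f/16 → f/14 → f/13 → f/11 → f/10 → f/9 → f/8 — 2 2/3 stops wider (brighter).
ISO: 6400 → 5000 → 4000 → 3200 → 2500 → 2000 — 1 2/3 stops lower (darker).
Net change so far: 1 stop brighter. Offset with the shutter speed: 1/30 → 1/40 → 1/50 → 1/60.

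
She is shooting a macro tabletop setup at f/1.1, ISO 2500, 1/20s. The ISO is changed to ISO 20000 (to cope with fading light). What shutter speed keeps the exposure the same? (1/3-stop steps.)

1/160s

ISO: 2500 → 3200 → 4000 → 5000 → 6400 → 8000 → 10000 → 12800 → 16000 → 20000 — 3 stops raised (brighter).
Need 3 stops darker from the shutter speed: 1/20 → 1/25 → 1/30 → 1/40 → 1/50 → 1/60 → 1/80 → 1/100 → 1/125 → 1/160.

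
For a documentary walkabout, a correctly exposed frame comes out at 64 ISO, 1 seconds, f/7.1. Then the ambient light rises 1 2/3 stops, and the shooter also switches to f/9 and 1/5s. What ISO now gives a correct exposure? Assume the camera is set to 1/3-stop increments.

ISO 160

Scene light: 1 2/3 stops brighter.
Aperture: f/7.1 → f/8 → f/9 — 2/3 stop narrower (darker).
Shutter speed: 1 → 0.8 → 0.6 → 0.5 → 0.4 → 0.3 → 1/4 → 1/5 — 2 1/3 stops shorter (darker).
Net so far: 1 1/3 stops darker. ISO: 64 → 80 → 100 → 125 → 160.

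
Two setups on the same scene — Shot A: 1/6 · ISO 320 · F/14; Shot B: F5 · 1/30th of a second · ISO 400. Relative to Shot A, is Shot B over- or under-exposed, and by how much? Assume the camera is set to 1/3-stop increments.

1 stop brighter

Aperture: f/14 → f/13 → f/11 → f/10 → f/9 → f/8 → f/7.1 → f/6.3 → f/5.6 → f/5 — 3 stops opened up (brighter).
Shutter speed: 1/6 → 1/8 → 1/10 → 1/13 → 1/15 → 1/20 → 1/25 → 1/30 — 2 1/3 stops shorter (darker).
ISO: 320 → 400 — 1/3 stop higher (brighter).
Net: +3 −2 1/3 +1/3 = +1 stop.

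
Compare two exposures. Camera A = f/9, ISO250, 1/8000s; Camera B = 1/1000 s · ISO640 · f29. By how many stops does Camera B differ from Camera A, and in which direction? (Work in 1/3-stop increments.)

Aperture: f/9 → f/10 → f/11 → f/13 → f/14 → f/16 → f/18 → f/20 → f/22 → f/25 → f/29 — 3 1/3 stops smaller aperture (darker).
Shutter speed: 1/8000 → 1/6400 → 1/5000 → 1/4000 → 1/3200 → 1/2500 → 1/2000 → 1/1600 → 1/1250 → 1/1000 — 3 stops slower (brighter).
ISO: 250 → 320 → 400 → 500 → 640 — 1 1/3 stops higher (brighter).
Net: −3 1/3 +3 +1 1/3 = +1 stop.

1 stop brighter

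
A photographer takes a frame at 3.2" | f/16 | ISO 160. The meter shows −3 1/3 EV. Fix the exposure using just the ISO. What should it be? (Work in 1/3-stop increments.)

Underexposed by 3 1/3 stops → need 3 1/3 stops brighter.
ISO: 160 → 200 → 250 → 320 → 400 → 500 → 640 → 800 → 1000 → 1250 → 1600.

ISO 1600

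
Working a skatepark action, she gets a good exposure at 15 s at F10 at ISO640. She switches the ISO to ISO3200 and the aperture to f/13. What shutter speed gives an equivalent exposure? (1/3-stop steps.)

5 s

ISO: 640 → 800 → 1000 → 1250 → 1600 → 2000 → 2500 → 3200 — 2 1/3 stops raised (brighter).
Aperture: f/10 → f/11 → f/13 — 2/3 stop narrower (darker).
Net change so far: 1 2/3 stops brighter. Offset with the shutter speed: 15 → 13 → 10 → 8 → 6 → 5.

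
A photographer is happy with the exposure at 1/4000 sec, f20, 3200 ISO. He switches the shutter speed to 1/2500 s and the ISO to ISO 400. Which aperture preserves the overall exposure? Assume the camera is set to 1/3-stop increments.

Shutter speed: 1/4000 → 1/3200 → 1/2500 — 2/3 stop longer (brighter).
ISO: 3200 → 2500 → 2000 → 1600 → 1250 → 1000 → 800 → 640 → 500 → 400 — 3 stops dropped (darker).
Net change so far: 2 1/3 stops darker. Offset with the aperture: f/20 → f/18 → f/16 → f/14 → f/13 → f/11 → f/10 → f/9.

f/9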